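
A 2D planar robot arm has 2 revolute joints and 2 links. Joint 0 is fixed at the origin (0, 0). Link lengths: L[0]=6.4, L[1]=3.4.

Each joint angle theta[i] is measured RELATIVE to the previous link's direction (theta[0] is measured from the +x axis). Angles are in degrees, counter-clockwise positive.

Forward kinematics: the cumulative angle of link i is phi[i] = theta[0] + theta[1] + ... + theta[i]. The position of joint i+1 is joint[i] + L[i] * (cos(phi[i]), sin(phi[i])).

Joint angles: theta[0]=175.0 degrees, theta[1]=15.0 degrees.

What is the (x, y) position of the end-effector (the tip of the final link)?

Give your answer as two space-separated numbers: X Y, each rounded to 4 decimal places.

Answer: -9.7240 -0.0326

Derivation:
joint[0] = (0.0000, 0.0000)  (base)
link 0: phi[0] = 175 = 175 deg
  cos(175 deg) = -0.9962, sin(175 deg) = 0.0872
  joint[1] = (0.0000, 0.0000) + 6.4 * (-0.9962, 0.0872) = (0.0000 + -6.3756, 0.0000 + 0.5578) = (-6.3756, 0.5578)
link 1: phi[1] = 175 + 15 = 190 deg
  cos(190 deg) = -0.9848, sin(190 deg) = -0.1736
  joint[2] = (-6.3756, 0.5578) + 3.4 * (-0.9848, -0.1736) = (-6.3756 + -3.3483, 0.5578 + -0.5904) = (-9.7240, -0.0326)
End effector: (-9.7240, -0.0326)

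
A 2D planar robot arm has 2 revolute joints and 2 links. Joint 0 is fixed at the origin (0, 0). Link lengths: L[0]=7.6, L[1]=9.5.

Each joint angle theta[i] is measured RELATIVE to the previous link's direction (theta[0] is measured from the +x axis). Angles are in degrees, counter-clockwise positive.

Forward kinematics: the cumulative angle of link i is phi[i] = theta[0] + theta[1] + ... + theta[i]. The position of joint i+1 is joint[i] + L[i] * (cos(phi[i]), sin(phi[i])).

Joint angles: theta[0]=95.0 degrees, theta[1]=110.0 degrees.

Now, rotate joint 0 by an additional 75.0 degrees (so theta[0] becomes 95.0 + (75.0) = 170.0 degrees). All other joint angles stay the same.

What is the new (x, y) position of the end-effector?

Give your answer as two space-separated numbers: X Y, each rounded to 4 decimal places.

joint[0] = (0.0000, 0.0000)  (base)
link 0: phi[0] = 170 = 170 deg
  cos(170 deg) = -0.9848, sin(170 deg) = 0.1736
  joint[1] = (0.0000, 0.0000) + 7.6 * (-0.9848, 0.1736) = (0.0000 + -7.4845, 0.0000 + 1.3197) = (-7.4845, 1.3197)
link 1: phi[1] = 170 + 110 = 280 deg
  cos(280 deg) = 0.1736, sin(280 deg) = -0.9848
  joint[2] = (-7.4845, 1.3197) + 9.5 * (0.1736, -0.9848) = (-7.4845 + 1.6497, 1.3197 + -9.3557) = (-5.8349, -8.0359)
End effector: (-5.8349, -8.0359)

Answer: -5.8349 -8.0359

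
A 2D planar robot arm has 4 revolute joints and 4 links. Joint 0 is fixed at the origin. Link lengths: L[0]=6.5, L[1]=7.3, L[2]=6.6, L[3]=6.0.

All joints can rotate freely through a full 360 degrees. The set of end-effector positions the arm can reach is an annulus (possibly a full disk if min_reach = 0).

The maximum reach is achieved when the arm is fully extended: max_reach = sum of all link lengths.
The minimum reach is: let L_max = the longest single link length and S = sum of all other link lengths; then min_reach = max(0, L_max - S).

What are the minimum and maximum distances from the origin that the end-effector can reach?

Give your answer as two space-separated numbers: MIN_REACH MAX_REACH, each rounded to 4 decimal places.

Link lengths: [6.5, 7.3, 6.6, 6.0]
max_reach = 6.5 + 7.3 + 6.6 + 6 = 26.4
L_max = max([6.5, 7.3, 6.6, 6.0]) = 7.3
S (sum of others) = 26.4 - 7.3 = 19.1
min_reach = max(0, 7.3 - 19.1) = max(0, -11.8) = 0

Answer: 0.0000 26.4000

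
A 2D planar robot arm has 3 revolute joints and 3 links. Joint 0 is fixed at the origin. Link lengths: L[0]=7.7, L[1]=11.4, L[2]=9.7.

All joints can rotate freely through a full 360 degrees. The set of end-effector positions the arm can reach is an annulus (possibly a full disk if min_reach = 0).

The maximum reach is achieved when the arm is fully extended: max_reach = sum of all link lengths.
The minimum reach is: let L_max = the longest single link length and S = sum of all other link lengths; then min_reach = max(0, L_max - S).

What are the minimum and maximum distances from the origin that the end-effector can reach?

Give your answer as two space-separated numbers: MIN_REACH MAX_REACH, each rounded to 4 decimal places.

Link lengths: [7.7, 11.4, 9.7]
max_reach = 7.7 + 11.4 + 9.7 = 28.8
L_max = max([7.7, 11.4, 9.7]) = 11.4
S (sum of others) = 28.8 - 11.4 = 17.4
min_reach = max(0, 11.4 - 17.4) = max(0, -6) = 0

Answer: 0.0000 28.8000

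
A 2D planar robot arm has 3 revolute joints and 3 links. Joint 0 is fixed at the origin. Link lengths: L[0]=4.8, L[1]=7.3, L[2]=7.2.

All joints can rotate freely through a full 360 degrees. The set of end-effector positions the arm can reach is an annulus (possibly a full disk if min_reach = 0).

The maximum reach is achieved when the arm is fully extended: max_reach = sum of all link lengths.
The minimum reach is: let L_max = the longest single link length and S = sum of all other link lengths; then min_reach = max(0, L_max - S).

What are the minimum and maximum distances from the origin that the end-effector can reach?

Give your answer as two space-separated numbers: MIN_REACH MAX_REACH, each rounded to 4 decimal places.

Answer: 0.0000 19.3000

Derivation:
Link lengths: [4.8, 7.3, 7.2]
max_reach = 4.8 + 7.3 + 7.2 = 19.3
L_max = max([4.8, 7.3, 7.2]) = 7.3
S (sum of others) = 19.3 - 7.3 = 12
min_reach = max(0, 7.3 - 12) = max(0, -4.7) = 0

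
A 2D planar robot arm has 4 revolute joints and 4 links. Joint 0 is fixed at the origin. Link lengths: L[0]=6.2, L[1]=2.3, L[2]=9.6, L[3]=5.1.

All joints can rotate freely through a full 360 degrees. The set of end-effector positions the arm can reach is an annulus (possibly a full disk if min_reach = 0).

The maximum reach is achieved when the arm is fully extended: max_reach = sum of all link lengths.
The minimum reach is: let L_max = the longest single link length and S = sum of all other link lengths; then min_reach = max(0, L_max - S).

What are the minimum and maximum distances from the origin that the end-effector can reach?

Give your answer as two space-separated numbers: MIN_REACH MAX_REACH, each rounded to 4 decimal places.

Answer: 0.0000 23.2000

Derivation:
Link lengths: [6.2, 2.3, 9.6, 5.1]
max_reach = 6.2 + 2.3 + 9.6 + 5.1 = 23.2
L_max = max([6.2, 2.3, 9.6, 5.1]) = 9.6
S (sum of others) = 23.2 - 9.6 = 13.6
min_reach = max(0, 9.6 - 13.6) = max(0, -4) = 0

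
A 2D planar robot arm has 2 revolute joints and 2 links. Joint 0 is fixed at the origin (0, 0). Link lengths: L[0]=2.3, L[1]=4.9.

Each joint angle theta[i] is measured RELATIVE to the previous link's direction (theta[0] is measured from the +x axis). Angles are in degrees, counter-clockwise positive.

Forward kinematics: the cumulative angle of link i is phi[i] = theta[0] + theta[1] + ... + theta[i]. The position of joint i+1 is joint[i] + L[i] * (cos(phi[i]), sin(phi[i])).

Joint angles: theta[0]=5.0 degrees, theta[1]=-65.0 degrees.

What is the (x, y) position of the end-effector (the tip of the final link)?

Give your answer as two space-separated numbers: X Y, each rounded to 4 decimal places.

Answer: 4.7412 -4.0431

Derivation:
joint[0] = (0.0000, 0.0000)  (base)
link 0: phi[0] = 5 = 5 deg
  cos(5 deg) = 0.9962, sin(5 deg) = 0.0872
  joint[1] = (0.0000, 0.0000) + 2.3 * (0.9962, 0.0872) = (0.0000 + 2.2912, 0.0000 + 0.2005) = (2.2912, 0.2005)
link 1: phi[1] = 5 + -65 = -60 deg
  cos(-60 deg) = 0.5000, sin(-60 deg) = -0.8660
  joint[2] = (2.2912, 0.2005) + 4.9 * (0.5000, -0.8660) = (2.2912 + 2.4500, 0.2005 + -4.2435) = (4.7412, -4.0431)
End effector: (4.7412, -4.0431)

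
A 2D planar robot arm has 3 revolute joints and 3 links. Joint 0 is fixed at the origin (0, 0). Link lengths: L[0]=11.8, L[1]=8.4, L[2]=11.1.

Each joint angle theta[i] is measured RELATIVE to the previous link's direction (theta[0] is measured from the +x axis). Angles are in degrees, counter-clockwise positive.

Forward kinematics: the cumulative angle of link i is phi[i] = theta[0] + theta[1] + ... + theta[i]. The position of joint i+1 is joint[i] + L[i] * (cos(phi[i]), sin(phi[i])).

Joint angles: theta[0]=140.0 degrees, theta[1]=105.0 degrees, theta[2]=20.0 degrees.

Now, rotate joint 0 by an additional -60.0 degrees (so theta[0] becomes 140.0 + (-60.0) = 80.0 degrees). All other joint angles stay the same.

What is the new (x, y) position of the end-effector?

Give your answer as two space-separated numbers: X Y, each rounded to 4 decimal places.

Answer: -16.3790 6.1976

Derivation:
joint[0] = (0.0000, 0.0000)  (base)
link 0: phi[0] = 80 = 80 deg
  cos(80 deg) = 0.1736, sin(80 deg) = 0.9848
  joint[1] = (0.0000, 0.0000) + 11.8 * (0.1736, 0.9848) = (0.0000 + 2.0490, 0.0000 + 11.6207) = (2.0490, 11.6207)
link 1: phi[1] = 80 + 105 = 185 deg
  cos(185 deg) = -0.9962, sin(185 deg) = -0.0872
  joint[2] = (2.0490, 11.6207) + 8.4 * (-0.9962, -0.0872) = (2.0490 + -8.3680, 11.6207 + -0.7321) = (-6.3190, 10.8886)
link 2: phi[2] = 80 + 105 + 20 = 205 deg
  cos(205 deg) = -0.9063, sin(205 deg) = -0.4226
  joint[3] = (-6.3190, 10.8886) + 11.1 * (-0.9063, -0.4226) = (-6.3190 + -10.0600, 10.8886 + -4.6911) = (-16.3790, 6.1976)
End effector: (-16.3790, 6.1976)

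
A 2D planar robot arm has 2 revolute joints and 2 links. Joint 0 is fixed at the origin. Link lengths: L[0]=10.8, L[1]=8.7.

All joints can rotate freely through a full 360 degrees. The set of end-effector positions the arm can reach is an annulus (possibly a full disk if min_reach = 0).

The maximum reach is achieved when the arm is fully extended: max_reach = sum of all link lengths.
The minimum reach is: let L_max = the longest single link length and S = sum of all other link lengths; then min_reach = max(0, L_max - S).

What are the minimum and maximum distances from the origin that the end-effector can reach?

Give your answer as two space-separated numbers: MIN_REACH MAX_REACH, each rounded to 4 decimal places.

Link lengths: [10.8, 8.7]
max_reach = 10.8 + 8.7 = 19.5
L_max = max([10.8, 8.7]) = 10.8
S (sum of others) = 19.5 - 10.8 = 8.7
min_reach = max(0, 10.8 - 8.7) = max(0, 2.1) = 2.1

Answer: 2.1000 19.5000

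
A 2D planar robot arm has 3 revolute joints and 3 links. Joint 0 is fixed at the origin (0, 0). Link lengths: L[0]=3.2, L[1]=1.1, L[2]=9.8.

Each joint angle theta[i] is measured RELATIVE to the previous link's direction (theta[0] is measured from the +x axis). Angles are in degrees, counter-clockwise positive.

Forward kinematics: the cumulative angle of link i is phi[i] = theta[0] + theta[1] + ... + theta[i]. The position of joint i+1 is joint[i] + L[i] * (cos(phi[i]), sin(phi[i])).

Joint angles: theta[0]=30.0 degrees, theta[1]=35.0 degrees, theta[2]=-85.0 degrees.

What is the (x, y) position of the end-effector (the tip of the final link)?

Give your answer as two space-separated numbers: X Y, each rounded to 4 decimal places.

Answer: 12.4451 -0.7549

Derivation:
joint[0] = (0.0000, 0.0000)  (base)
link 0: phi[0] = 30 = 30 deg
  cos(30 deg) = 0.8660, sin(30 deg) = 0.5000
  joint[1] = (0.0000, 0.0000) + 3.2 * (0.8660, 0.5000) = (0.0000 + 2.7713, 0.0000 + 1.6000) = (2.7713, 1.6000)
link 1: phi[1] = 30 + 35 = 65 deg
  cos(65 deg) = 0.4226, sin(65 deg) = 0.9063
  joint[2] = (2.7713, 1.6000) + 1.1 * (0.4226, 0.9063) = (2.7713 + 0.4649, 1.6000 + 0.9969) = (3.2362, 2.5969)
link 2: phi[2] = 30 + 35 + -85 = -20 deg
  cos(-20 deg) = 0.9397, sin(-20 deg) = -0.3420
  joint[3] = (3.2362, 2.5969) + 9.8 * (0.9397, -0.3420) = (3.2362 + 9.2090, 2.5969 + -3.3518) = (12.4451, -0.7549)
End effector: (12.4451, -0.7549)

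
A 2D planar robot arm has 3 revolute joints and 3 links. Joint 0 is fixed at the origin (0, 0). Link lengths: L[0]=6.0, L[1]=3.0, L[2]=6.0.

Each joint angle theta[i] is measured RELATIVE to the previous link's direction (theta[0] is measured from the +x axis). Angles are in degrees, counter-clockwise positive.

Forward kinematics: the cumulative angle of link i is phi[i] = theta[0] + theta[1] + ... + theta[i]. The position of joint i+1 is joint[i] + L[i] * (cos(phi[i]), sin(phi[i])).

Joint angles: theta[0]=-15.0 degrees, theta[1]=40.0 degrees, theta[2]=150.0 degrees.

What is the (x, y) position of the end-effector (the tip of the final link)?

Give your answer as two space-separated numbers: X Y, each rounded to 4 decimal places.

Answer: 2.5373 0.2379

Derivation:
joint[0] = (0.0000, 0.0000)  (base)
link 0: phi[0] = -15 = -15 deg
  cos(-15 deg) = 0.9659, sin(-15 deg) = -0.2588
  joint[1] = (0.0000, 0.0000) + 6 * (0.9659, -0.2588) = (0.0000 + 5.7956, 0.0000 + -1.5529) = (5.7956, -1.5529)
link 1: phi[1] = -15 + 40 = 25 deg
  cos(25 deg) = 0.9063, sin(25 deg) = 0.4226
  joint[2] = (5.7956, -1.5529) + 3 * (0.9063, 0.4226) = (5.7956 + 2.7189, -1.5529 + 1.2679) = (8.5145, -0.2851)
link 2: phi[2] = -15 + 40 + 150 = 175 deg
  cos(175 deg) = -0.9962, sin(175 deg) = 0.0872
  joint[3] = (8.5145, -0.2851) + 6 * (-0.9962, 0.0872) = (8.5145 + -5.9772, -0.2851 + 0.5229) = (2.5373, 0.2379)
End effector: (2.5373, 0.2379)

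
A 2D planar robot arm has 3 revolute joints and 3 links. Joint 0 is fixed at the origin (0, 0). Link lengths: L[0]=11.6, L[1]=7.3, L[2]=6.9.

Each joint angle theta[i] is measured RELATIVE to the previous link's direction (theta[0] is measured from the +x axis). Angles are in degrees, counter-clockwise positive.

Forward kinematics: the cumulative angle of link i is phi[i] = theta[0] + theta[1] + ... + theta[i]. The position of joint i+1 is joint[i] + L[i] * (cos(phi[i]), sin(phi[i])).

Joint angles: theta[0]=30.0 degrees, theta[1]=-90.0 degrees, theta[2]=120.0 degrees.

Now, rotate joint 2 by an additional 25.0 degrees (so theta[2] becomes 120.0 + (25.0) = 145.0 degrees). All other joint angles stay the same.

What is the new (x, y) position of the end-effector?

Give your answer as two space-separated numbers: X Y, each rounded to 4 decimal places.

joint[0] = (0.0000, 0.0000)  (base)
link 0: phi[0] = 30 = 30 deg
  cos(30 deg) = 0.8660, sin(30 deg) = 0.5000
  joint[1] = (0.0000, 0.0000) + 11.6 * (0.8660, 0.5000) = (0.0000 + 10.0459, 0.0000 + 5.8000) = (10.0459, 5.8000)
link 1: phi[1] = 30 + -90 = -60 deg
  cos(-60 deg) = 0.5000, sin(-60 deg) = -0.8660
  joint[2] = (10.0459, 5.8000) + 7.3 * (0.5000, -0.8660) = (10.0459 + 3.6500, 5.8000 + -6.3220) = (13.6959, -0.5220)
link 2: phi[2] = 30 + -90 + 145 = 85 deg
  cos(85 deg) = 0.0872, sin(85 deg) = 0.9962
  joint[3] = (13.6959, -0.5220) + 6.9 * (0.0872, 0.9962) = (13.6959 + 0.6014, -0.5220 + 6.8737) = (14.2973, 6.3518)
End effector: (14.2973, 6.3518)

Answer: 14.2973 6.3518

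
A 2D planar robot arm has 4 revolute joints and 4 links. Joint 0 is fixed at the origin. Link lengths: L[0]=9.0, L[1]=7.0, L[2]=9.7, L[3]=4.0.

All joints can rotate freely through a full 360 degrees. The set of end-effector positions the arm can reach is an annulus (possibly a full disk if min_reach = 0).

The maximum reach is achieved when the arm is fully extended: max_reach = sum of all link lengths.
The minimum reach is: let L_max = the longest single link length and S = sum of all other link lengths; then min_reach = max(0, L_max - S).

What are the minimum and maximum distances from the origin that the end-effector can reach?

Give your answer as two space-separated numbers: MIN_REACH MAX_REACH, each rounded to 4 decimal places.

Link lengths: [9.0, 7.0, 9.7, 4.0]
max_reach = 9 + 7 + 9.7 + 4 = 29.7
L_max = max([9.0, 7.0, 9.7, 4.0]) = 9.7
S (sum of others) = 29.7 - 9.7 = 20
min_reach = max(0, 9.7 - 20) = max(0, -10.3) = 0

Answer: 0.0000 29.7000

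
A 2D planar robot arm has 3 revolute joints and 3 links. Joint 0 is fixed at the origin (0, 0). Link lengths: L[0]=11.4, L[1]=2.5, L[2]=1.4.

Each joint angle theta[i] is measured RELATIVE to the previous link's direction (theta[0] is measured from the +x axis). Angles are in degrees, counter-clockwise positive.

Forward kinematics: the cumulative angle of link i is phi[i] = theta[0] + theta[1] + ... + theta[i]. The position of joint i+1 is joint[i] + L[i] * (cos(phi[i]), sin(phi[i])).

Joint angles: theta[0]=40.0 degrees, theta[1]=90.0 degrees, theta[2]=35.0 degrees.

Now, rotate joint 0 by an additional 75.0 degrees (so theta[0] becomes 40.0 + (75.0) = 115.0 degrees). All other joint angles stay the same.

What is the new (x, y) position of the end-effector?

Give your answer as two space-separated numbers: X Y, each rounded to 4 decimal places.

joint[0] = (0.0000, 0.0000)  (base)
link 0: phi[0] = 115 = 115 deg
  cos(115 deg) = -0.4226, sin(115 deg) = 0.9063
  joint[1] = (0.0000, 0.0000) + 11.4 * (-0.4226, 0.9063) = (0.0000 + -4.8178, 0.0000 + 10.3319) = (-4.8178, 10.3319)
link 1: phi[1] = 115 + 90 = 205 deg
  cos(205 deg) = -0.9063, sin(205 deg) = -0.4226
  joint[2] = (-4.8178, 10.3319) + 2.5 * (-0.9063, -0.4226) = (-4.8178 + -2.2658, 10.3319 + -1.0565) = (-7.0836, 9.2754)
link 2: phi[2] = 115 + 90 + 35 = 240 deg
  cos(240 deg) = -0.5000, sin(240 deg) = -0.8660
  joint[3] = (-7.0836, 9.2754) + 1.4 * (-0.5000, -0.8660) = (-7.0836 + -0.7000, 9.2754 + -1.2124) = (-7.7836, 8.0629)
End effector: (-7.7836, 8.0629)

Answer: -7.7836 8.0629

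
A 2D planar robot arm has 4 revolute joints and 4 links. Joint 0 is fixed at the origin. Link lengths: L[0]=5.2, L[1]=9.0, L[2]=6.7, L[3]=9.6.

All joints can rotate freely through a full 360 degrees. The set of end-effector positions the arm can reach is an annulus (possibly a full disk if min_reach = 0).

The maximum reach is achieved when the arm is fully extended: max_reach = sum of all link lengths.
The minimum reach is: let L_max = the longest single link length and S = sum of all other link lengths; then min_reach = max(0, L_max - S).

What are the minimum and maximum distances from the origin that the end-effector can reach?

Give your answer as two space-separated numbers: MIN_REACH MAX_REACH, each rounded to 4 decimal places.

Link lengths: [5.2, 9.0, 6.7, 9.6]
max_reach = 5.2 + 9 + 6.7 + 9.6 = 30.5
L_max = max([5.2, 9.0, 6.7, 9.6]) = 9.6
S (sum of others) = 30.5 - 9.6 = 20.9
min_reach = max(0, 9.6 - 20.9) = max(0, -11.3) = 0

Answer: 0.0000 30.5000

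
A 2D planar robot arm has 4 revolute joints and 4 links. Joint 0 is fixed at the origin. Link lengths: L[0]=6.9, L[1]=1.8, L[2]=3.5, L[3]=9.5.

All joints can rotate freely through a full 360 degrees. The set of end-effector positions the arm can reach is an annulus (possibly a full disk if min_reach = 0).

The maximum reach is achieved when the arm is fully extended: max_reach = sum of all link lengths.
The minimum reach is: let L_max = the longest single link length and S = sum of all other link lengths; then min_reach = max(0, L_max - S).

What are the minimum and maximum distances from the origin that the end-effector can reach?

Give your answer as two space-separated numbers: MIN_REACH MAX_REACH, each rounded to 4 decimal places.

Answer: 0.0000 21.7000

Derivation:
Link lengths: [6.9, 1.8, 3.5, 9.5]
max_reach = 6.9 + 1.8 + 3.5 + 9.5 = 21.7
L_max = max([6.9, 1.8, 3.5, 9.5]) = 9.5
S (sum of others) = 21.7 - 9.5 = 12.2
min_reach = max(0, 9.5 - 12.2) = max(0, -2.7) = 0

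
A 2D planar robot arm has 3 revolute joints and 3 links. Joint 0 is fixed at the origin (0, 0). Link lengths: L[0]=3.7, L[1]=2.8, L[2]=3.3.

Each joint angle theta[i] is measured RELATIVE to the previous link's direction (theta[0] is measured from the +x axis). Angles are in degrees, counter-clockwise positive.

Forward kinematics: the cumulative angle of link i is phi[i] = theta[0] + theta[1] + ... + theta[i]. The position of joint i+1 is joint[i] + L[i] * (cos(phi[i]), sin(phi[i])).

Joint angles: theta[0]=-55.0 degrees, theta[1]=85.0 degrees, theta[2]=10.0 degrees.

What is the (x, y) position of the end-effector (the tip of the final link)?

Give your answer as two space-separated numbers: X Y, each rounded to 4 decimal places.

joint[0] = (0.0000, 0.0000)  (base)
link 0: phi[0] = -55 = -55 deg
  cos(-55 deg) = 0.5736, sin(-55 deg) = -0.8192
  joint[1] = (0.0000, 0.0000) + 3.7 * (0.5736, -0.8192) = (0.0000 + 2.1222, 0.0000 + -3.0309) = (2.1222, -3.0309)
link 1: phi[1] = -55 + 85 = 30 deg
  cos(30 deg) = 0.8660, sin(30 deg) = 0.5000
  joint[2] = (2.1222, -3.0309) + 2.8 * (0.8660, 0.5000) = (2.1222 + 2.4249, -3.0309 + 1.4000) = (4.5471, -1.6309)
link 2: phi[2] = -55 + 85 + 10 = 40 deg
  cos(40 deg) = 0.7660, sin(40 deg) = 0.6428
  joint[3] = (4.5471, -1.6309) + 3.3 * (0.7660, 0.6428) = (4.5471 + 2.5279, -1.6309 + 2.1212) = (7.0751, 0.4903)
End effector: (7.0751, 0.4903)

Answer: 7.0751 0.4903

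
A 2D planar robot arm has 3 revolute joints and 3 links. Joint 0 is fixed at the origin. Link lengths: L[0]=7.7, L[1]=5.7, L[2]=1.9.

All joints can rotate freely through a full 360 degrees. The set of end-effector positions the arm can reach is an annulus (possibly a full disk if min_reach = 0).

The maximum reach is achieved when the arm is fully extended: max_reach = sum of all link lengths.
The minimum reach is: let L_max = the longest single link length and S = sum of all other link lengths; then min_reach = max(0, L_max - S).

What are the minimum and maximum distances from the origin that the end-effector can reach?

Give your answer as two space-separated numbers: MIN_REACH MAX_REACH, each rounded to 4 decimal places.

Answer: 0.1000 15.3000

Derivation:
Link lengths: [7.7, 5.7, 1.9]
max_reach = 7.7 + 5.7 + 1.9 = 15.3
L_max = max([7.7, 5.7, 1.9]) = 7.7
S (sum of others) = 15.3 - 7.7 = 7.6
min_reach = max(0, 7.7 - 7.6) = max(0, 0.1) = 0.1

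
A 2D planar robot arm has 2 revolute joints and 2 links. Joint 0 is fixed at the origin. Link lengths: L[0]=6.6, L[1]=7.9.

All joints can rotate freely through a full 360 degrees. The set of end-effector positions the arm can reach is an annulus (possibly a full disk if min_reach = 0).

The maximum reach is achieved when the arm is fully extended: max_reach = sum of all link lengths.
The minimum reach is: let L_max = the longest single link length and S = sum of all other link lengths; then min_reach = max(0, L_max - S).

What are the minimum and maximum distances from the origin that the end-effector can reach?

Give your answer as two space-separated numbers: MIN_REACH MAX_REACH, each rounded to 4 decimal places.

Answer: 1.3000 14.5000

Derivation:
Link lengths: [6.6, 7.9]
max_reach = 6.6 + 7.9 = 14.5
L_max = max([6.6, 7.9]) = 7.9
S (sum of others) = 14.5 - 7.9 = 6.6
min_reach = max(0, 7.9 - 6.6) = max(0, 1.3) = 1.3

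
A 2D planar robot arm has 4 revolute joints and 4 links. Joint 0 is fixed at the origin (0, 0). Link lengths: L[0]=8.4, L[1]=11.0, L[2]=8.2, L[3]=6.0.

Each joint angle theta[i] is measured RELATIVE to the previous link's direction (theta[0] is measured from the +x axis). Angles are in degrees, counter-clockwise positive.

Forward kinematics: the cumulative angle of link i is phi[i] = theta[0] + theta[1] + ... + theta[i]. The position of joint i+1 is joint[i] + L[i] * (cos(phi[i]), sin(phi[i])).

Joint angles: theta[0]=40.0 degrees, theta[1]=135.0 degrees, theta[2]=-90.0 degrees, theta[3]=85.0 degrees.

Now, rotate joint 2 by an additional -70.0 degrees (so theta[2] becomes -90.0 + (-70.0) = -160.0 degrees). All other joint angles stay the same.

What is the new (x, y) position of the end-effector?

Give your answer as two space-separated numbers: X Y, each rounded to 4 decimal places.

joint[0] = (0.0000, 0.0000)  (base)
link 0: phi[0] = 40 = 40 deg
  cos(40 deg) = 0.7660, sin(40 deg) = 0.6428
  joint[1] = (0.0000, 0.0000) + 8.4 * (0.7660, 0.6428) = (0.0000 + 6.4348, 0.0000 + 5.3994) = (6.4348, 5.3994)
link 1: phi[1] = 40 + 135 = 175 deg
  cos(175 deg) = -0.9962, sin(175 deg) = 0.0872
  joint[2] = (6.4348, 5.3994) + 11 * (-0.9962, 0.0872) = (6.4348 + -10.9581, 5.3994 + 0.9587) = (-4.5234, 6.3581)
link 2: phi[2] = 40 + 135 + -160 = 15 deg
  cos(15 deg) = 0.9659, sin(15 deg) = 0.2588
  joint[3] = (-4.5234, 6.3581) + 8.2 * (0.9659, 0.2588) = (-4.5234 + 7.9206, 6.3581 + 2.1223) = (3.3972, 8.4804)
link 3: phi[3] = 40 + 135 + -160 + 85 = 100 deg
  cos(100 deg) = -0.1736, sin(100 deg) = 0.9848
  joint[4] = (3.3972, 8.4804) + 6 * (-0.1736, 0.9848) = (3.3972 + -1.0419, 8.4804 + 5.9088) = (2.3553, 14.3893)
End effector: (2.3553, 14.3893)

Answer: 2.3553 14.3893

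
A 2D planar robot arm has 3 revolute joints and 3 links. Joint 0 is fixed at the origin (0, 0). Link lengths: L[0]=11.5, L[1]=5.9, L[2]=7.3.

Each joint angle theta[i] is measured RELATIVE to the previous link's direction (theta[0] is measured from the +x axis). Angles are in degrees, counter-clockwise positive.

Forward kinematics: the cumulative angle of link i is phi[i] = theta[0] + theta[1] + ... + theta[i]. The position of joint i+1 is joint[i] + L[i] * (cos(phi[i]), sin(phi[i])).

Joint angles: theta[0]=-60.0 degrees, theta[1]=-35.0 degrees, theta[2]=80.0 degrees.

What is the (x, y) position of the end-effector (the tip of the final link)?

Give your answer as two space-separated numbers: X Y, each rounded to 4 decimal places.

Answer: 12.2870 -17.7262

Derivation:
joint[0] = (0.0000, 0.0000)  (base)
link 0: phi[0] = -60 = -60 deg
  cos(-60 deg) = 0.5000, sin(-60 deg) = -0.8660
  joint[1] = (0.0000, 0.0000) + 11.5 * (0.5000, -0.8660) = (0.0000 + 5.7500, 0.0000 + -9.9593) = (5.7500, -9.9593)
link 1: phi[1] = -60 + -35 = -95 deg
  cos(-95 deg) = -0.0872, sin(-95 deg) = -0.9962
  joint[2] = (5.7500, -9.9593) + 5.9 * (-0.0872, -0.9962) = (5.7500 + -0.5142, -9.9593 + -5.8775) = (5.2358, -15.8368)
link 2: phi[2] = -60 + -35 + 80 = -15 deg
  cos(-15 deg) = 0.9659, sin(-15 deg) = -0.2588
  joint[3] = (5.2358, -15.8368) + 7.3 * (0.9659, -0.2588) = (5.2358 + 7.0513, -15.8368 + -1.8894) = (12.2870, -17.7262)
End effector: (12.2870, -17.7262)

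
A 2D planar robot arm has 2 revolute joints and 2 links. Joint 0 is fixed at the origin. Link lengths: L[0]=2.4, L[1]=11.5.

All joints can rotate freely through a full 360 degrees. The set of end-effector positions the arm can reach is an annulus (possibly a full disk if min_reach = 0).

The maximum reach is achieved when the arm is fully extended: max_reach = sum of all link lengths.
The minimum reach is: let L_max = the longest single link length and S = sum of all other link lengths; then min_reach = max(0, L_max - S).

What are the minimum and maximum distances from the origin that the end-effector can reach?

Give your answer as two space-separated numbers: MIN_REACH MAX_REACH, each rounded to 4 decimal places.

Link lengths: [2.4, 11.5]
max_reach = 2.4 + 11.5 = 13.9
L_max = max([2.4, 11.5]) = 11.5
S (sum of others) = 13.9 - 11.5 = 2.4
min_reach = max(0, 11.5 - 2.4) = max(0, 9.1) = 9.1

Answer: 9.1000 13.9000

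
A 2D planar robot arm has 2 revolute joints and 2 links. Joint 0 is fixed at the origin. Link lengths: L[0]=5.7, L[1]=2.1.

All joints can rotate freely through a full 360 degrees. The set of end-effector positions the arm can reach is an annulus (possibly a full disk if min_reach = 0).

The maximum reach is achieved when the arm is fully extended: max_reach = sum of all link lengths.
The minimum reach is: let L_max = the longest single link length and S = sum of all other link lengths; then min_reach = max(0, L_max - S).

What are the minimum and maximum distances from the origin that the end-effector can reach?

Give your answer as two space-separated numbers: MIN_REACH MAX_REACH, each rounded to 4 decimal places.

Link lengths: [5.7, 2.1]
max_reach = 5.7 + 2.1 = 7.8
L_max = max([5.7, 2.1]) = 5.7
S (sum of others) = 7.8 - 5.7 = 2.1
min_reach = max(0, 5.7 - 2.1) = max(0, 3.6) = 3.6

Answer: 3.6000 7.8000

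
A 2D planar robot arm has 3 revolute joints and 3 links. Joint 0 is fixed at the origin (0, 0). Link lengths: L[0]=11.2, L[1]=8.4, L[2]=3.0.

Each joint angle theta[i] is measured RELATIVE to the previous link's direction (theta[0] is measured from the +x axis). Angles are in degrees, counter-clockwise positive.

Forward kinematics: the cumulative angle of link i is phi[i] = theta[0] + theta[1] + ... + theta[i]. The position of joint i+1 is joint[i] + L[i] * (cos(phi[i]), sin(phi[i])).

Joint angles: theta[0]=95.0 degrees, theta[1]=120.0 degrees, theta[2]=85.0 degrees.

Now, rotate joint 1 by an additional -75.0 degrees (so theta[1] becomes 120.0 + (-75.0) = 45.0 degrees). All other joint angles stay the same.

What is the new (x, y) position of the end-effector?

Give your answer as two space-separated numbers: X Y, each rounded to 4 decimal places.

joint[0] = (0.0000, 0.0000)  (base)
link 0: phi[0] = 95 = 95 deg
  cos(95 deg) = -0.0872, sin(95 deg) = 0.9962
  joint[1] = (0.0000, 0.0000) + 11.2 * (-0.0872, 0.9962) = (0.0000 + -0.9761, 0.0000 + 11.1574) = (-0.9761, 11.1574)
link 1: phi[1] = 95 + 45 = 140 deg
  cos(140 deg) = -0.7660, sin(140 deg) = 0.6428
  joint[2] = (-0.9761, 11.1574) + 8.4 * (-0.7660, 0.6428) = (-0.9761 + -6.4348, 11.1574 + 5.3994) = (-7.4109, 16.5568)
link 2: phi[2] = 95 + 45 + 85 = 225 deg
  cos(225 deg) = -0.7071, sin(225 deg) = -0.7071
  joint[3] = (-7.4109, 16.5568) + 3 * (-0.7071, -0.7071) = (-7.4109 + -2.1213, 16.5568 + -2.1213) = (-9.5322, 14.4355)
End effector: (-9.5322, 14.4355)

Answer: -9.5322 14.4355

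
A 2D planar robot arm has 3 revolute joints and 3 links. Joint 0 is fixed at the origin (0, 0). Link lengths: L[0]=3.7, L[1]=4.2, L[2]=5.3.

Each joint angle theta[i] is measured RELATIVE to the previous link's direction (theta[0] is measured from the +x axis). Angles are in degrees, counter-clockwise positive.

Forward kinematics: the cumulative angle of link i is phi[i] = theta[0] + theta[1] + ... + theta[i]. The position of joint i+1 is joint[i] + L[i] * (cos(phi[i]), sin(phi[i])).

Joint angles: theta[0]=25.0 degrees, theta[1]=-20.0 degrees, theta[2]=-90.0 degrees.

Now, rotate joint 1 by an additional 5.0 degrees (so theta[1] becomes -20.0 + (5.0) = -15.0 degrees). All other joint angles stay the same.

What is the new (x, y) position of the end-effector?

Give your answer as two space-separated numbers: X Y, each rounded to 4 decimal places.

Answer: 8.4099 -2.9265

Derivation:
joint[0] = (0.0000, 0.0000)  (base)
link 0: phi[0] = 25 = 25 deg
  cos(25 deg) = 0.9063, sin(25 deg) = 0.4226
  joint[1] = (0.0000, 0.0000) + 3.7 * (0.9063, 0.4226) = (0.0000 + 3.3533, 0.0000 + 1.5637) = (3.3533, 1.5637)
link 1: phi[1] = 25 + -15 = 10 deg
  cos(10 deg) = 0.9848, sin(10 deg) = 0.1736
  joint[2] = (3.3533, 1.5637) + 4.2 * (0.9848, 0.1736) = (3.3533 + 4.1362, 1.5637 + 0.7293) = (7.4895, 2.2930)
link 2: phi[2] = 25 + -15 + -90 = -80 deg
  cos(-80 deg) = 0.1736, sin(-80 deg) = -0.9848
  joint[3] = (7.4895, 2.2930) + 5.3 * (0.1736, -0.9848) = (7.4895 + 0.9203, 2.2930 + -5.2195) = (8.4099, -2.9265)
End effector: (8.4099, -2.9265)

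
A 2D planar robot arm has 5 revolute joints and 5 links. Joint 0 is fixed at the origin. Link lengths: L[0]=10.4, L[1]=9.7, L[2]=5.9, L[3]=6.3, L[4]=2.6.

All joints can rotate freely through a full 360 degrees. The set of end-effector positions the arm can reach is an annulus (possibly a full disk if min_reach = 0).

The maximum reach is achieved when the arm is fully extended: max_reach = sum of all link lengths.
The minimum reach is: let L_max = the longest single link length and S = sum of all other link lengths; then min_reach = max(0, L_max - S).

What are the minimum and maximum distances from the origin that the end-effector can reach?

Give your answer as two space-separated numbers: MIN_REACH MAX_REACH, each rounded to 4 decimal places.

Link lengths: [10.4, 9.7, 5.9, 6.3, 2.6]
max_reach = 10.4 + 9.7 + 5.9 + 6.3 + 2.6 = 34.9
L_max = max([10.4, 9.7, 5.9, 6.3, 2.6]) = 10.4
S (sum of others) = 34.9 - 10.4 = 24.5
min_reach = max(0, 10.4 - 24.5) = max(0, -14.1) = 0

Answer: 0.0000 34.9000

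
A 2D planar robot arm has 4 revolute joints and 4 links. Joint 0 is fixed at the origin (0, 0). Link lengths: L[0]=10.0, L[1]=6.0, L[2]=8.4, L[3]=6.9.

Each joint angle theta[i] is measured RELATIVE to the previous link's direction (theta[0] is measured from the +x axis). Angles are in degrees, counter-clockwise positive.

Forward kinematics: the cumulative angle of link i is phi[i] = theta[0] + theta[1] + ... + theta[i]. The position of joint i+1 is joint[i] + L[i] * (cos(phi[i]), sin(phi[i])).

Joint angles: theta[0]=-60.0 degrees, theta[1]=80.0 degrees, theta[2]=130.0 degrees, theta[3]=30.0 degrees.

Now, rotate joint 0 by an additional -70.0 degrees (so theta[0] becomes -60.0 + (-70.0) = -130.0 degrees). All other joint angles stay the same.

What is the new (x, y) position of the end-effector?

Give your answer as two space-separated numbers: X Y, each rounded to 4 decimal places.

Answer: -3.4724 2.4996

Derivation:
joint[0] = (0.0000, 0.0000)  (base)
link 0: phi[0] = -130 = -130 deg
  cos(-130 deg) = -0.6428, sin(-130 deg) = -0.7660
  joint[1] = (0.0000, 0.0000) + 10 * (-0.6428, -0.7660) = (0.0000 + -6.4279, 0.0000 + -7.6604) = (-6.4279, -7.6604)
link 1: phi[1] = -130 + 80 = -50 deg
  cos(-50 deg) = 0.6428, sin(-50 deg) = -0.7660
  joint[2] = (-6.4279, -7.6604) + 6 * (0.6428, -0.7660) = (-6.4279 + 3.8567, -7.6604 + -4.5963) = (-2.5712, -12.2567)
link 2: phi[2] = -130 + 80 + 130 = 80 deg
  cos(80 deg) = 0.1736, sin(80 deg) = 0.9848
  joint[3] = (-2.5712, -12.2567) + 8.4 * (0.1736, 0.9848) = (-2.5712 + 1.4586, -12.2567 + 8.2724) = (-1.1125, -3.9843)
link 3: phi[3] = -130 + 80 + 130 + 30 = 110 deg
  cos(110 deg) = -0.3420, sin(110 deg) = 0.9397
  joint[4] = (-1.1125, -3.9843) + 6.9 * (-0.3420, 0.9397) = (-1.1125 + -2.3599, -3.9843 + 6.4839) = (-3.4724, 2.4996)
End effector: (-3.4724, 2.4996)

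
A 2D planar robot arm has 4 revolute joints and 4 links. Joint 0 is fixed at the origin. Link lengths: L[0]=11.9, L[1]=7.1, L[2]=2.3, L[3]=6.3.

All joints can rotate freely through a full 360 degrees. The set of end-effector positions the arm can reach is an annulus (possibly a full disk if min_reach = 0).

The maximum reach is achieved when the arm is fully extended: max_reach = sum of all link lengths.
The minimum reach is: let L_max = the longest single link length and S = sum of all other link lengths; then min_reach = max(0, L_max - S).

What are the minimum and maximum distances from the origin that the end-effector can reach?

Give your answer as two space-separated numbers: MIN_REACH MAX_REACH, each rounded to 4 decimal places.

Answer: 0.0000 27.6000

Derivation:
Link lengths: [11.9, 7.1, 2.3, 6.3]
max_reach = 11.9 + 7.1 + 2.3 + 6.3 = 27.6
L_max = max([11.9, 7.1, 2.3, 6.3]) = 11.9
S (sum of others) = 27.6 - 11.9 = 15.7
min_reach = max(0, 11.9 - 15.7) = max(0, -3.8) = 0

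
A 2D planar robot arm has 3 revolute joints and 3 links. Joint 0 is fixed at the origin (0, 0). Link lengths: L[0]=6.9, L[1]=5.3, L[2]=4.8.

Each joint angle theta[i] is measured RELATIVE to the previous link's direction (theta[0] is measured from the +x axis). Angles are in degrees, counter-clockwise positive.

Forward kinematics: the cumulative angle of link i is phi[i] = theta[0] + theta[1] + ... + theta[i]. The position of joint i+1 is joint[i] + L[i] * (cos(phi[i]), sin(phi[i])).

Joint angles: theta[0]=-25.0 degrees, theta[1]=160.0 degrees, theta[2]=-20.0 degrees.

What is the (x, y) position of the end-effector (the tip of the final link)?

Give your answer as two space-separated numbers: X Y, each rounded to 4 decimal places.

Answer: 0.4773 5.1819

Derivation:
joint[0] = (0.0000, 0.0000)  (base)
link 0: phi[0] = -25 = -25 deg
  cos(-25 deg) = 0.9063, sin(-25 deg) = -0.4226
  joint[1] = (0.0000, 0.0000) + 6.9 * (0.9063, -0.4226) = (0.0000 + 6.2535, 0.0000 + -2.9161) = (6.2535, -2.9161)
link 1: phi[1] = -25 + 160 = 135 deg
  cos(135 deg) = -0.7071, sin(135 deg) = 0.7071
  joint[2] = (6.2535, -2.9161) + 5.3 * (-0.7071, 0.7071) = (6.2535 + -3.7477, -2.9161 + 3.7477) = (2.5059, 0.8316)
link 2: phi[2] = -25 + 160 + -20 = 115 deg
  cos(115 deg) = -0.4226, sin(115 deg) = 0.9063
  joint[3] = (2.5059, 0.8316) + 4.8 * (-0.4226, 0.9063) = (2.5059 + -2.0286, 0.8316 + 4.3503) = (0.4773, 5.1819)
End effector: (0.4773, 5.1819)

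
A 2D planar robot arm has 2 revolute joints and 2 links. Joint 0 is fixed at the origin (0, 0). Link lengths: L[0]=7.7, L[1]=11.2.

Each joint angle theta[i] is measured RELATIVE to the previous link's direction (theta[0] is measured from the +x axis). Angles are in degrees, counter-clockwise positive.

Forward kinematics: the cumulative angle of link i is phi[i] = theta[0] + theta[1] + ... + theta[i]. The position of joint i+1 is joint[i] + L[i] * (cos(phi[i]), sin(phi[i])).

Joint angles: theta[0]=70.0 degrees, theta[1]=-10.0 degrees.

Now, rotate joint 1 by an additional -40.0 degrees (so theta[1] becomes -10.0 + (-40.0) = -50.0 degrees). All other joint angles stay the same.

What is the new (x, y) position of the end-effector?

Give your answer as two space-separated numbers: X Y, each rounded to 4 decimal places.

Answer: 13.1581 11.0663

Derivation:
joint[0] = (0.0000, 0.0000)  (base)
link 0: phi[0] = 70 = 70 deg
  cos(70 deg) = 0.3420, sin(70 deg) = 0.9397
  joint[1] = (0.0000, 0.0000) + 7.7 * (0.3420, 0.9397) = (0.0000 + 2.6336, 0.0000 + 7.2356) = (2.6336, 7.2356)
link 1: phi[1] = 70 + -50 = 20 deg
  cos(20 deg) = 0.9397, sin(20 deg) = 0.3420
  joint[2] = (2.6336, 7.2356) + 11.2 * (0.9397, 0.3420) = (2.6336 + 10.5246, 7.2356 + 3.8306) = (13.1581, 11.0663)
End effector: (13.1581, 11.0663)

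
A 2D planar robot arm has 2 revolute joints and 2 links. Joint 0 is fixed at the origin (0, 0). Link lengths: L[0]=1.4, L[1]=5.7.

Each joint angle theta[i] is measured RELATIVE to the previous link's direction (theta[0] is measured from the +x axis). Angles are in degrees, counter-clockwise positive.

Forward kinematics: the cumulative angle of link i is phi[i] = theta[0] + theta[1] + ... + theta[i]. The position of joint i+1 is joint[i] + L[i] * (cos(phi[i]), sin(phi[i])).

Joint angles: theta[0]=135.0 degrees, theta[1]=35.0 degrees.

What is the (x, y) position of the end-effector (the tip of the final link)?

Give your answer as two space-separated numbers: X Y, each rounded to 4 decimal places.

Answer: -6.6034 1.9797

Derivation:
joint[0] = (0.0000, 0.0000)  (base)
link 0: phi[0] = 135 = 135 deg
  cos(135 deg) = -0.7071, sin(135 deg) = 0.7071
  joint[1] = (0.0000, 0.0000) + 1.4 * (-0.7071, 0.7071) = (0.0000 + -0.9899, 0.0000 + 0.9899) = (-0.9899, 0.9899)
link 1: phi[1] = 135 + 35 = 170 deg
  cos(170 deg) = -0.9848, sin(170 deg) = 0.1736
  joint[2] = (-0.9899, 0.9899) + 5.7 * (-0.9848, 0.1736) = (-0.9899 + -5.6134, 0.9899 + 0.9898) = (-6.6034, 1.9797)
End effector: (-6.6034, 1.9797)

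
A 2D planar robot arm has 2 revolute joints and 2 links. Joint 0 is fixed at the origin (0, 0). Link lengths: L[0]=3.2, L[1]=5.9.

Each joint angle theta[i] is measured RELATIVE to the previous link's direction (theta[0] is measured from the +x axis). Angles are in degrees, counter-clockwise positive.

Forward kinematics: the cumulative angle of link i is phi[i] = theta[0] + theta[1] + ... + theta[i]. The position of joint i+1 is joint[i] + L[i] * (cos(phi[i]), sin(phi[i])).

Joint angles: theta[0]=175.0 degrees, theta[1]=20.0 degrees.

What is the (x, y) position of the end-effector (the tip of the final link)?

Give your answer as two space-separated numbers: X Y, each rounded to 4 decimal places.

joint[0] = (0.0000, 0.0000)  (base)
link 0: phi[0] = 175 = 175 deg
  cos(175 deg) = -0.9962, sin(175 deg) = 0.0872
  joint[1] = (0.0000, 0.0000) + 3.2 * (-0.9962, 0.0872) = (0.0000 + -3.1878, 0.0000 + 0.2789) = (-3.1878, 0.2789)
link 1: phi[1] = 175 + 20 = 195 deg
  cos(195 deg) = -0.9659, sin(195 deg) = -0.2588
  joint[2] = (-3.1878, 0.2789) + 5.9 * (-0.9659, -0.2588) = (-3.1878 + -5.6990, 0.2789 + -1.5270) = (-8.8868, -1.2481)
End effector: (-8.8868, -1.2481)

Answer: -8.8868 -1.2481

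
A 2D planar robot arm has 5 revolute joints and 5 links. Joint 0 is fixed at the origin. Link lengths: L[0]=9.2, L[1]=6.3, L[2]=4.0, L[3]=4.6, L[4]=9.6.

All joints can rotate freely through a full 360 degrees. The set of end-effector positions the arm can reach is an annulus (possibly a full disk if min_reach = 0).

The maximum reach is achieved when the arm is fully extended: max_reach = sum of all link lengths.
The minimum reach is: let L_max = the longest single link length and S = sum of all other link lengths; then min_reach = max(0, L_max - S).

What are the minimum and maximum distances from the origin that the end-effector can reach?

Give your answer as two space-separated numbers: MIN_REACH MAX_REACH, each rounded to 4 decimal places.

Answer: 0.0000 33.7000

Derivation:
Link lengths: [9.2, 6.3, 4.0, 4.6, 9.6]
max_reach = 9.2 + 6.3 + 4 + 4.6 + 9.6 = 33.7
L_max = max([9.2, 6.3, 4.0, 4.6, 9.6]) = 9.6
S (sum of others) = 33.7 - 9.6 = 24.1
min_reach = max(0, 9.6 - 24.1) = max(0, -14.5) = 0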